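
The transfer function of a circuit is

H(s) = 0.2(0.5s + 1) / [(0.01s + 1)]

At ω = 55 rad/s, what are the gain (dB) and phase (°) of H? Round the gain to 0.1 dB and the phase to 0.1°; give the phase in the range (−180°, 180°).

At ω = 55 rad/s:
zero (1 + j55·0.5) = 1 + j27.5 → |·| ≈ 27.518, ∠ ≈ 87.92°
pole (1 + j55·0.01) = 1 + j0.55 → |·| ≈ 1.1413, ∠ ≈ 28.81°
|H| = 0.2 · 27.518 / (1.1413) ≈ 4.8222
Gain = 20 log₁₀(4.8222) ≈ 13.66 dB
∠H = (87.92°) − (28.81°) = 59.11°

13.7 dB, 59.1°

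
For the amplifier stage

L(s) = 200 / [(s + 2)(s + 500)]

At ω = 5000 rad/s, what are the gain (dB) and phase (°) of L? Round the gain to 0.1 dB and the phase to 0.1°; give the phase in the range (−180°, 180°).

-102.0 dB, -174.3°

At s = jω = j5000:
pole (s+2): 2 + j5000 → |·| = √(2²+5000²) = √25000004 ≈ 5000, ∠ = arctan(5000/2) ≈ 89.98°
pole (s+500): 500 + j5000 → |·| = √(500²+5000²) = √25250000 ≈ 5024.9, ∠ = arctan(5000/500) ≈ 84.29°
|L| = 200 / 2.5124e+07 ≈ 7.9605e-06
Gain = 20 log₁₀(7.9605e-06) ≈ -101.98 dB
∠L = 0.00° − 174.27° = -174.27°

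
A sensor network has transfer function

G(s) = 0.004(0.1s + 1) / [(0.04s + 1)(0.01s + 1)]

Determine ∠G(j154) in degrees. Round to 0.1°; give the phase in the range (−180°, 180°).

-51.5°

At ω = 154 rad/s:
zero (1 + j154·0.1) = 1 + j15.4 → |·| ≈ 15.432, ∠ ≈ 86.28°
pole (1 + j154·0.04) = 1 + j6.16 → |·| ≈ 6.2406, ∠ ≈ 80.78°
pole (1 + j154·0.01) = 1 + j1.54 → |·| ≈ 1.8362, ∠ ≈ 57.00°
∠G = (86.28°) − (80.78° + 57.00°) = -51.50°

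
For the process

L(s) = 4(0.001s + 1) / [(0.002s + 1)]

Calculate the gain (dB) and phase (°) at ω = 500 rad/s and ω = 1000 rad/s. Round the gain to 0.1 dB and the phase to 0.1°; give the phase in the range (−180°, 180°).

At ω = 500 rad/s:
zero (1 + j500·0.001) = 1 + j0.5 → |·| ≈ 1.118, ∠ ≈ 26.57°
pole (1 + j500·0.002) = 1 + j1 → |·| ≈ 1.4142, ∠ ≈ 45.00°
|L| = 4 · 1.118 / (1.4142) ≈ 3.1622
Gain = 20 log₁₀(3.1622) ≈ 10.00 dB
∠L = (26.57°) − (45.00°) = -18.43°

At ω = 1000 rad/s:
zero (1 + j1000·0.001) = 1 + j1 → |·| ≈ 1.4142, ∠ ≈ 45.00°
pole (1 + j1000·0.002) = 1 + j2 → |·| ≈ 2.2361, ∠ ≈ 63.43°
|L| = 4 · 1.4142 / (2.2361) ≈ 2.5298
Gain = 20 log₁₀(2.5298) ≈ 8.06 dB
∠L = (45.00°) − (63.43°) = -18.43°

ω = 500: 10.0 dB, -18.4°; ω = 1000: 8.1 dB, -18.4°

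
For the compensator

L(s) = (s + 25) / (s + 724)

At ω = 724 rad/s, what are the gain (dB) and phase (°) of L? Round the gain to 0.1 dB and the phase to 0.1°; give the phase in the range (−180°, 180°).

At s = jω = j724:
zero (s+25): 25 + j724 → |·| = √(25²+724²) = √524801 ≈ 724.43, ∠ = arctan(724/25) ≈ 88.02°
pole (s+724): 724 + j724 → |·| = √(724²+724²) = √1048352 ≈ 1023.9, ∠ = arctan(724/724) ≈ 45.00°
|L| = 1 · 724.43 / 1023.9 ≈ 0.70752
Gain = 20 log₁₀(0.70752) ≈ -3.01 dB
∠L = 88.02° − 45.00° = 43.02°

-3.0 dB, 43.0°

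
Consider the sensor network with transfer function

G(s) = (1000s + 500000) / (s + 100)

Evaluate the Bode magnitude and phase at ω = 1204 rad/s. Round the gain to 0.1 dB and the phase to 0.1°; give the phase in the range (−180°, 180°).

Substitute s = j1204:
Numerator: 1000(j1204) + 500000 = 500000 + j1204000
Denominator: (j1204) + 100 = 100 + j1204
|N| = √(500000² + 1204000²) ≈ 1.3037e+06, ∠N ≈ 67.45°
|D| = √(100² + 1204²) ≈ 1208.1, ∠D ≈ 85.25°
|G| = 1.3037e+06 / 1208.1 ≈ 1079.1
Gain = 20 log₁₀(1079.1) ≈ 60.66 dB
∠G = 67.45° − 85.25° = -17.80°

60.7 dB, -17.8°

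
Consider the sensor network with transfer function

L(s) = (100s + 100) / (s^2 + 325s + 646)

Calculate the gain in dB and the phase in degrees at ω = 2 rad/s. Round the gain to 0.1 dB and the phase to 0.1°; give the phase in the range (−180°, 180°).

Substitute s = j2:
Numerator: 100(j2) + 100 = 100 + j200
Denominator: (j2)^2 + 325(j2) + 646 = 642 + j650
|N| = √(100² + 200²) ≈ 223.61, ∠N ≈ 63.43°
|D| = √(642² + 650²) ≈ 913.6, ∠D ≈ 45.35°
|L| = 223.61 / 913.6 ≈ 0.24476
Gain = 20 log₁₀(0.24476) ≈ -12.23 dB
∠L = 63.43° − 45.35° = 18.08°

-12.2 dB, 18.1°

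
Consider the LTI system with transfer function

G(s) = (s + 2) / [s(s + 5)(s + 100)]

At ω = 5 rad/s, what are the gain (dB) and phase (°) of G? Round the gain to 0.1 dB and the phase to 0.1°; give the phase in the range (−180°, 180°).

-56.4 dB, -69.7°

At s = jω = j5:
zero (s+2): 2 + j5 → |·| = √(2²+5²) = √29 ≈ 5.3852, ∠ = arctan(5/2) ≈ 68.20°
pole (s+5): 5 + j5 → |·| = √(5²+5²) = √50 ≈ 7.0711, ∠ = arctan(5/5) ≈ 45.00°
pole (s+100): 100 + j5 → |·| = √(100²+5²) = √10025 ≈ 100.12, ∠ = arctan(5/100) ≈ 2.86°
pole at origin: |s| = 5, ∠ = 90.00° (in denominator)
|G| = 1 · 5.3852 / 3539.8 ≈ 0.0015213
Gain = 20 log₁₀(0.0015213) ≈ -56.36 dB
∠G = 68.20° − 137.86° = -69.66°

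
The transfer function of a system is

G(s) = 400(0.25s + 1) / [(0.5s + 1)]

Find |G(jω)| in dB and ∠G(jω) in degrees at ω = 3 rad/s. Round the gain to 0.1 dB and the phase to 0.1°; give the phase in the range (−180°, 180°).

At ω = 3 rad/s:
zero (1 + j3·0.25) = 1 + j0.75 → |·| ≈ 1.25, ∠ ≈ 36.87°
pole (1 + j3·0.5) = 1 + j1.5 → |·| ≈ 1.8028, ∠ ≈ 56.31°
|G| = 400 · 1.25 / (1.8028) ≈ 277.35
Gain = 20 log₁₀(277.35) ≈ 48.86 dB
∠G = (36.87°) − (56.31°) = -19.44°

48.9 dB, -19.4°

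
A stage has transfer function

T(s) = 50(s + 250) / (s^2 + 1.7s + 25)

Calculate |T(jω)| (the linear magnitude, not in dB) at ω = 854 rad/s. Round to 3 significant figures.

0.0610

At s = jω = j854:
zero (s+250): 250 + j854 → |·| = √(250²+854²) = √791816 ≈ 889.84, ∠ = arctan(854/250) ≈ 73.68°
quadratic: (j854)² + 1.7·j854 + 25 = -729291 + j1451.8 → |·| ≈ 7.2929e+05, ∠ ≈ 179.89°
|T| = 50 · 889.84 / 7.2929e+05 ≈ 0.061007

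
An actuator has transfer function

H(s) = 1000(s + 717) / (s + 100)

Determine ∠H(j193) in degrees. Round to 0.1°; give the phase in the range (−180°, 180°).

-47.5°

At s = jω = j193:
zero (s+717): 717 + j193 → |·| = √(717²+193²) = √551338 ≈ 742.52, ∠ = arctan(193/717) ≈ 15.07°
pole (s+100): 100 + j193 → |·| = √(100²+193²) = √47249 ≈ 217.37, ∠ = arctan(193/100) ≈ 62.61°
∠H = 15.07° − 62.61° = -47.54°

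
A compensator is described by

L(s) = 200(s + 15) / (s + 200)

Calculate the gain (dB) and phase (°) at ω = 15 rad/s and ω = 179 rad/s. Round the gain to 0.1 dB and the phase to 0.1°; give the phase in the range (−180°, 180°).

At s = jω = j15:
zero (s+15): 15 + j15 → |·| = √(15²+15²) = √450 ≈ 21.213, ∠ = arctan(15/15) ≈ 45.00°
pole (s+200): 200 + j15 → |·| = √(200²+15²) = √40225 ≈ 200.56, ∠ = arctan(15/200) ≈ 4.29°
|L| = 200 · 21.213 / 200.56 ≈ 21.154
Gain = 20 log₁₀(21.154) ≈ 26.51 dB
∠L = 45.00° − 4.29° = 40.71°

At s = jω = j179:
zero (s+15): 15 + j179 → |·| = √(15²+179²) = √32266 ≈ 179.63, ∠ = arctan(179/15) ≈ 85.21°
pole (s+200): 200 + j179 → |·| = √(200²+179²) = √72041 ≈ 268.4, ∠ = arctan(179/200) ≈ 41.83°
|L| = 200 · 179.63 / 268.4 ≈ 133.85
Gain = 20 log₁₀(133.85) ≈ 42.53 dB
∠L = 85.21° − 41.83° = 43.38°

ω = 15: 26.5 dB, 40.7°; ω = 179: 42.5 dB, 43.4°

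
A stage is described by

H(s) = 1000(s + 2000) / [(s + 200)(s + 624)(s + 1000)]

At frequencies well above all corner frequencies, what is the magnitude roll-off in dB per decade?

Each pole contributes −20 dB/decade at high frequency; each zero contributes +20 dB/decade.
Net: 1 zero(s) − 3 pole(s) → -40 dB/decade.

-40 dB/decade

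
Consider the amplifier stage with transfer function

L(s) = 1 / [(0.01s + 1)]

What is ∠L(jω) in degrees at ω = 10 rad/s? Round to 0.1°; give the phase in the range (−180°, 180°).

At ω = 10 rad/s:
pole (1 + j10·0.01) = 1 + j0.1 → |·| ≈ 1.005, ∠ ≈ 5.71°
∠L = (0°) − (5.71°) = -5.71°

-5.7°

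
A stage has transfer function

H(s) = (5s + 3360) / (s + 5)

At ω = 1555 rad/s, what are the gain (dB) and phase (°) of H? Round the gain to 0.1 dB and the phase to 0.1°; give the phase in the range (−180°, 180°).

Substitute s = j1555:
Numerator: 5(j1555) + 3360 = 3360 + j7775
Denominator: (j1555) + 5 = 5 + j1555
|N| = √(3360² + 7775²) ≈ 8470, ∠N ≈ 66.63°
|D| = √(5² + 1555²) ≈ 1555, ∠D ≈ 89.82°
|H| = 8470 / 1555 ≈ 5.4469
Gain = 20 log₁₀(5.4469) ≈ 14.72 dB
∠H = 66.63° − 89.82° = -23.19°

14.7 dB, -23.2°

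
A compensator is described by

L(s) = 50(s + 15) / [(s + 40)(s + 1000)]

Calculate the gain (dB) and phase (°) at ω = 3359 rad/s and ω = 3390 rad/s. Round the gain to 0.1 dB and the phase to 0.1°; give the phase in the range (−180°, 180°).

ω = 3359: -36.9 dB, -73.0°; ω = 3390: -37.0 dB, -73.1°

At s = jω = j3359:
zero (s+15): 15 + j3359 → |·| = √(15²+3359²) = √11283106 ≈ 3359, ∠ = arctan(3359/15) ≈ 89.74°
pole (s+40): 40 + j3359 → |·| = √(40²+3359²) = √11284481 ≈ 3359.2, ∠ = arctan(3359/40) ≈ 89.32°
pole (s+1000): 1000 + j3359 → |·| = √(1000²+3359²) = √12282881 ≈ 3504.7, ∠ = arctan(3359/1000) ≈ 73.42°
|L| = 50 · 3359 / 1.1773e+07 ≈ 0.014266
Gain = 20 log₁₀(0.014266) ≈ -36.91 dB
∠L = 89.74° − 162.74° = -73.00°

At s = jω = j3390:
zero (s+15): 15 + j3390 → |·| = √(15²+3390²) = √11492325 ≈ 3390, ∠ = arctan(3390/15) ≈ 89.75°
pole (s+40): 40 + j3390 → |·| = √(40²+3390²) = √11493700 ≈ 3390.2, ∠ = arctan(3390/40) ≈ 89.32°
pole (s+1000): 1000 + j3390 → |·| = √(1000²+3390²) = √12492100 ≈ 3534.4, ∠ = arctan(3390/1000) ≈ 73.56°
|L| = 50 · 3390 / 1.1982e+07 ≈ 0.014146
Gain = 20 log₁₀(0.014146) ≈ -36.99 dB
∠L = 89.75° − 162.88° = -73.13°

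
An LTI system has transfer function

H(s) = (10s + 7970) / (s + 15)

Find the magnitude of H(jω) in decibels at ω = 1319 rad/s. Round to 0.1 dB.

Substitute s = j1319:
Numerator: 10(j1319) + 7970 = 7970 + j13190
Denominator: (j1319) + 15 = 15 + j1319
|N| = √(7970² + 13190²) ≈ 15411, ∠N ≈ 58.86°
|D| = √(15² + 1319²) ≈ 1319.1, ∠D ≈ 89.35°
|H| = 15411 / 1319.1 ≈ 11.683
Gain = 20 log₁₀(11.683) ≈ 21.35 dB

21.4 dB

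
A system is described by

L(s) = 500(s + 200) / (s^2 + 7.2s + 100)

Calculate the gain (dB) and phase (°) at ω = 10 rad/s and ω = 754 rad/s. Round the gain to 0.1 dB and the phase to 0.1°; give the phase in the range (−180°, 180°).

ω = 10: 62.9 dB, -87.1°; ω = 754: -3.3 dB, -104.3°

At s = jω = j10:
zero (s+200): 200 + j10 → |·| = √(200²+10²) = √40100 ≈ 200.25, ∠ = arctan(10/200) ≈ 2.86°
quadratic: (j10)² + 7.2·j10 + 100 = 0 + j72 → |·| ≈ 72, ∠ ≈ 90.00°
|L| = 500 · 200.25 / 72 ≈ 1390.6
Gain = 20 log₁₀(1390.6) ≈ 62.86 dB
∠L = 2.86° − 90.00° = -87.14°

At s = jω = j754:
zero (s+200): 200 + j754 → |·| = √(200²+754²) = √608516 ≈ 780.07, ∠ = arctan(754/200) ≈ 75.14°
quadratic: (j754)² + 7.2·j754 + 100 = -568416 + j5428.8 → |·| ≈ 5.6844e+05, ∠ ≈ 179.45°
|L| = 500 · 780.07 / 5.6844e+05 ≈ 0.68615
Gain = 20 log₁₀(0.68615) ≈ -3.27 dB
∠L = 75.14° − 179.45° = -104.31°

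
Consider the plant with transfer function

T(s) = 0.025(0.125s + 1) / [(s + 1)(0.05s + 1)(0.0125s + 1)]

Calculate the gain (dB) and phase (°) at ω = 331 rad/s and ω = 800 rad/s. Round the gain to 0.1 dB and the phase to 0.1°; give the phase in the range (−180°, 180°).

At ω = 331 rad/s:
zero (1 + j331·0.125) = 1 + j41.375 → |·| ≈ 41.387, ∠ ≈ 88.62°
pole (1 + j331·1) = 1 + j331 → |·| ≈ 331, ∠ ≈ 89.83°
pole (1 + j331·0.05) = 1 + j16.55 → |·| ≈ 16.58, ∠ ≈ 86.54°
pole (1 + j331·0.0125) = 1 + j4.1375 → |·| ≈ 4.2566, ∠ ≈ 76.41°
|T| = 0.025 · 41.387 / (331 · 16.58 · 4.2566) ≈ 4.4292e-05
Gain = 20 log₁₀(4.4292e-05) ≈ -87.07 dB
∠T = (88.62°) − (89.83° + 86.54° + 76.41°) = -164.16°

At ω = 800 rad/s:
zero (1 + j800·0.125) = 1 + j100 → |·| ≈ 100, ∠ ≈ 89.43°
pole (1 + j800·1) = 1 + j800 → |·| ≈ 800, ∠ ≈ 89.93°
pole (1 + j800·0.05) = 1 + j40 → |·| ≈ 40.012, ∠ ≈ 88.57°
pole (1 + j800·0.0125) = 1 + j10 → |·| ≈ 10.05, ∠ ≈ 84.29°
|T| = 0.025 · 100 / (800 · 40.012 · 10.05) ≈ 7.7713e-06
Gain = 20 log₁₀(7.7713e-06) ≈ -102.19 dB
∠T = (89.43°) − (89.93° + 88.57° + 84.29°) = -173.36°

ω = 331: -87.1 dB, -164.2°; ω = 800: -102.2 dB, -173.4°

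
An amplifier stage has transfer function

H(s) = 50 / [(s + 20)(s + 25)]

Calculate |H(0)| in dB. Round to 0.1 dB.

H(0) = 50 / (20·25) = 0.1
20 log₁₀(0.1) ≈ -20.00 dB

-20.0 dB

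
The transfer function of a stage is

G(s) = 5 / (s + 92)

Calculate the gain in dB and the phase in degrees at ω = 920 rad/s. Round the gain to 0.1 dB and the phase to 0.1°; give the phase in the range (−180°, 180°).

-45.3 dB, -84.3°

Substitute s = j920:
Numerator: 5 = 5 + j0
Denominator: (j920) + 92 = 92 + j920
|N| = √(5² + 0²) ≈ 5, ∠N ≈ 0.00°
|D| = √(92² + 920²) ≈ 924.59, ∠D ≈ 84.29°
|G| = 5 / 924.59 ≈ 0.0054078
Gain = 20 log₁₀(0.0054078) ≈ -45.34 dB
∠G = 0.00° − 84.29° = -84.29°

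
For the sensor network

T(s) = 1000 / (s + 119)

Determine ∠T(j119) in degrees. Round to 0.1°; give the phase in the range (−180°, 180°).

-45.0°

At s = jω = j119:
pole (s+119): 119 + j119 → |·| = √(119²+119²) = √28322 ≈ 168.29, ∠ = arctan(119/119) ≈ 45.00°
∠T = 0.00° − 45.00° = -45.00°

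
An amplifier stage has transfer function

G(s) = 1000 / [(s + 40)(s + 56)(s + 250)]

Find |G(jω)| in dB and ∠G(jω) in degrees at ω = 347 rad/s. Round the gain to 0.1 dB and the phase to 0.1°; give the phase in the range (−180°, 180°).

At s = jω = j347:
pole (s+40): 40 + j347 → |·| = √(40²+347²) = √122009 ≈ 349.3, ∠ = arctan(347/40) ≈ 83.42°
pole (s+56): 56 + j347 → |·| = √(56²+347²) = √123545 ≈ 351.49, ∠ = arctan(347/56) ≈ 80.83°
pole (s+250): 250 + j347 → |·| = √(250²+347²) = √182909 ≈ 427.68, ∠ = arctan(347/250) ≈ 54.23°
|G| = 1000 / 5.2509e+07 ≈ 1.9044e-05
Gain = 20 log₁₀(1.9044e-05) ≈ -94.40 dB
∠G = 0.00° − 218.48° = -218.48° ≡ 141.52° (principal value)

-94.4 dB, 141.5°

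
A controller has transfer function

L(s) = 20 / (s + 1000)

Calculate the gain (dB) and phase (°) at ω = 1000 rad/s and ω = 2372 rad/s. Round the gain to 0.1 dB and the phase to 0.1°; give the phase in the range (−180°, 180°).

At s = jω = j1000:
pole (s+1000): 1000 + j1000 → |·| = √(1000²+1000²) = √2000000 ≈ 1414.2, ∠ = arctan(1000/1000) ≈ 45.00°
|L| = 20 / 1414.2 ≈ 0.014142
Gain = 20 log₁₀(0.014142) ≈ -36.99 dB
∠L = 0.00° − 45.00° = -45.00°

At s = jω = j2372:
pole (s+1000): 1000 + j2372 → |·| = √(1000²+2372²) = √6626384 ≈ 2574.2, ∠ = arctan(2372/1000) ≈ 67.14°
|L| = 20 / 2574.2 ≈ 0.0077694
Gain = 20 log₁₀(0.0077694) ≈ -42.19 dB
∠L = 0.00° − 67.14° = -67.14°

ω = 1000: -37.0 dB, -45.0°; ω = 2372: -42.2 dB, -67.1°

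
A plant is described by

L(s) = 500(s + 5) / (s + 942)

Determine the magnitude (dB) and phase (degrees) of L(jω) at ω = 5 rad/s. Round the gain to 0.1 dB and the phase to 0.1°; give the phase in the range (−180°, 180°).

11.5 dB, 44.7°

At s = jω = j5:
zero (s+5): 5 + j5 → |·| = √(5²+5²) = √50 ≈ 7.0711, ∠ = arctan(5/5) ≈ 45.00°
pole (s+942): 942 + j5 → |·| = √(942²+5²) = √887389 ≈ 942.01, ∠ = arctan(5/942) ≈ 0.30°
|L| = 500 · 7.0711 / 942.01 ≈ 3.7532
Gain = 20 log₁₀(3.7532) ≈ 11.49 dB
∠L = 45.00° − 0.30° = 44.70°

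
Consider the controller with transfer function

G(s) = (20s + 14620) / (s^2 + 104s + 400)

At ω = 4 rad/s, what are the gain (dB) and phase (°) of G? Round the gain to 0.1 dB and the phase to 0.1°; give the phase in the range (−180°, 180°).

Substitute s = j4:
Numerator: 20(j4) + 14620 = 14620 + j80
Denominator: (j4)^2 + 104(j4) + 400 = 384 + j416
|N| = √(14620² + 80²) ≈ 14620, ∠N ≈ 0.31°
|D| = √(384² + 416²) ≈ 566.14, ∠D ≈ 47.29°
|G| = 14620 / 566.14 ≈ 25.824
Gain = 20 log₁₀(25.824) ≈ 28.24 dB
∠G = 0.31° − 47.29° = -46.98°

28.2 dB, -47.0°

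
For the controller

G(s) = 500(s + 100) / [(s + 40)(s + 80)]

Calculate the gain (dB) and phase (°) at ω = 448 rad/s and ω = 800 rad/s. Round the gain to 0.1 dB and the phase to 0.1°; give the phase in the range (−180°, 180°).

At s = jω = j448:
zero (s+100): 100 + j448 → |·| = √(100²+448²) = √210704 ≈ 459.03, ∠ = arctan(448/100) ≈ 77.42°
pole (s+40): 40 + j448 → |·| = √(40²+448²) = √202304 ≈ 449.78, ∠ = arctan(448/40) ≈ 84.90°
pole (s+80): 80 + j448 → |·| = √(80²+448²) = √207104 ≈ 455.09, ∠ = arctan(448/80) ≈ 79.88°
|G| = 500 · 459.03 / 2.0469e+05 ≈ 1.1213
Gain = 20 log₁₀(1.1213) ≈ 0.99 dB
∠G = 77.42° − 164.78° = -87.36°

At s = jω = j800:
zero (s+100): 100 + j800 → |·| = √(100²+800²) = √650000 ≈ 806.23, ∠ = arctan(800/100) ≈ 82.87°
pole (s+40): 40 + j800 → |·| = √(40²+800²) = √641600 ≈ 801, ∠ = arctan(800/40) ≈ 87.14°
pole (s+80): 80 + j800 → |·| = √(80²+800²) = √646400 ≈ 803.99, ∠ = arctan(800/80) ≈ 84.29°
|G| = 500 · 806.23 / 6.44e+05 ≈ 0.62595
Gain = 20 log₁₀(0.62595) ≈ -4.07 dB
∠G = 82.87° − 171.43° = -88.56°

ω = 448: 1.0 dB, -87.4°; ω = 800: -4.1 dB, -88.6°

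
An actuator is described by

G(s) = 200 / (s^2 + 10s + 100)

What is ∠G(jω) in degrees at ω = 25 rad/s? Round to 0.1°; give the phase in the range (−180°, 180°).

-154.5°

At s = jω = j25:
quadratic: (j25)² + 10·j25 + 100 = -525 + j250 → |·| ≈ 581.49, ∠ ≈ 154.54°
∠G = 0.00° − 154.54° = -154.54°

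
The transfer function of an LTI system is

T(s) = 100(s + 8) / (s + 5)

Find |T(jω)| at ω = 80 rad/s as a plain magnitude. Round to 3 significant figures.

At s = jω = j80:
zero (s+8): 8 + j80 → |·| = √(8²+80²) = √6464 ≈ 80.399, ∠ = arctan(80/8) ≈ 84.29°
pole (s+5): 5 + j80 → |·| = √(5²+80²) = √6425 ≈ 80.156, ∠ = arctan(80/5) ≈ 86.42°
|T| = 100 · 80.399 / 80.156 ≈ 100.3

100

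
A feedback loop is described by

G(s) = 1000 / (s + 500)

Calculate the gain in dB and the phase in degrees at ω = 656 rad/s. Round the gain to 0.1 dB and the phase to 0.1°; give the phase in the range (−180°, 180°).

Substitute s = j656:
Numerator: 1000 = 1000 + j0
Denominator: (j656) + 500 = 500 + j656
|N| = √(1000² + 0²) ≈ 1000, ∠N ≈ 0.00°
|D| = √(500² + 656²) ≈ 824.82, ∠D ≈ 52.69°
|G| = 1000 / 824.82 ≈ 1.2124
Gain = 20 log₁₀(1.2124) ≈ 1.67 dB
∠G = 0.00° − 52.69° = -52.69°

1.7 dB, -52.7°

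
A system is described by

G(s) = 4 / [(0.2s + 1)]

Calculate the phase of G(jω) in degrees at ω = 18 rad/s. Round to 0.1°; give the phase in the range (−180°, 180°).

-74.5°

At ω = 18 rad/s:
pole (1 + j18·0.2) = 1 + j3.6 → |·| ≈ 3.7363, ∠ ≈ 74.48°
∠G = (0°) − (74.48°) = -74.48°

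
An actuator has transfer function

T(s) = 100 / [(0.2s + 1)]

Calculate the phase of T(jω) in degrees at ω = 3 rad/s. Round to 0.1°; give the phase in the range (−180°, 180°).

-31.0°

At ω = 3 rad/s:
pole (1 + j3·0.2) = 1 + j0.6 → |·| ≈ 1.1662, ∠ ≈ 30.96°
∠T = (0°) − (30.96°) = -30.96°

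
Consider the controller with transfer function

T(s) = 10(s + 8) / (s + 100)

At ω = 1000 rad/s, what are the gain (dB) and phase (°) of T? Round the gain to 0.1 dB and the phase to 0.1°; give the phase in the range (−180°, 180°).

20.0 dB, 5.3°

At s = jω = j1000:
zero (s+8): 8 + j1000 → |·| = √(8²+1000²) = √1000064 ≈ 1000, ∠ = arctan(1000/8) ≈ 89.54°
pole (s+100): 100 + j1000 → |·| = √(100²+1000²) = √1010000 ≈ 1005, ∠ = arctan(1000/100) ≈ 84.29°
|T| = 10 · 1000 / 1005 ≈ 9.9502
Gain = 20 log₁₀(9.9502) ≈ 19.96 dB
∠T = 89.54° − 84.29° = 5.25°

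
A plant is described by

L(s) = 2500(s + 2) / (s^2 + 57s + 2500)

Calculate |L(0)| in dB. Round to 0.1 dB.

L(0) = 2500·2 / 2500 = 2
20 log₁₀(2) ≈ 6.02 dB

6.0 dB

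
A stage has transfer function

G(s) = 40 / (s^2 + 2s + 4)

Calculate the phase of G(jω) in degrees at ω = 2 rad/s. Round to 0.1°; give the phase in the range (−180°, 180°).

At s = jω = j2:
quadratic: (j2)² + 2·j2 + 4 = 0 + j4 → |·| ≈ 4, ∠ ≈ 90.00°
∠G = 0.00° − 90.00° = -90.00°

-90.0°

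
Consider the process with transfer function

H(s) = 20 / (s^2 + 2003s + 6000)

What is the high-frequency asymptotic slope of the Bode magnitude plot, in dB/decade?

Each pole contributes −20 dB/decade at high frequency; each zero contributes +20 dB/decade.
Net: 0 zero(s) − 2 pole(s) → -40 dB/decade.

-40 dB/decade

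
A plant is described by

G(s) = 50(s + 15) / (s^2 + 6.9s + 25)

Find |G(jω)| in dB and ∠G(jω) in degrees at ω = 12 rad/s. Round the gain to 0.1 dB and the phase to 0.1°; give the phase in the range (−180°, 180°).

16.4 dB, -106.5°

At s = jω = j12:
zero (s+15): 15 + j12 → |·| = √(15²+12²) = √369 ≈ 19.209, ∠ = arctan(12/15) ≈ 38.66°
quadratic: (j12)² + 6.9·j12 + 25 = -119 + j82.8 → |·| ≈ 144.97, ∠ ≈ 145.17°
|G| = 50 · 19.209 / 144.97 ≈ 6.6252
Gain = 20 log₁₀(6.6252) ≈ 16.42 dB
∠G = 38.66° − 145.17° = -106.51°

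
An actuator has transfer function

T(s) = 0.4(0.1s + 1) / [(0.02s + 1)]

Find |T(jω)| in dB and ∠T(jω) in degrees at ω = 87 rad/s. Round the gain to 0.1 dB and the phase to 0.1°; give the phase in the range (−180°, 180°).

4.8 dB, 23.3°

At ω = 87 rad/s:
zero (1 + j87·0.1) = 1 + j8.7 → |·| ≈ 8.7573, ∠ ≈ 83.44°
pole (1 + j87·0.02) = 1 + j1.74 → |·| ≈ 2.0069, ∠ ≈ 60.11°
|T| = 0.4 · 8.7573 / (2.0069) ≈ 1.7454
Gain = 20 log₁₀(1.7454) ≈ 4.84 dB
∠T = (83.44°) − (60.11°) = 23.33°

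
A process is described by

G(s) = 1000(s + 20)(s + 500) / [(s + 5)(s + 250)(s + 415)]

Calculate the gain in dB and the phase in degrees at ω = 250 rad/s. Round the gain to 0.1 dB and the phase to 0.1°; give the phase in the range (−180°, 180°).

At s = jω = j250:
zero (s+20): 20 + j250 → |·| = √(20²+250²) = √62900 ≈ 250.8, ∠ = arctan(250/20) ≈ 85.43°
zero (s+500): 500 + j250 → |·| = √(500²+250²) = √312500 ≈ 559.02, ∠ = arctan(250/500) ≈ 26.57°
pole (s+5): 5 + j250 → |·| = √(5²+250²) = √62525 ≈ 250.05, ∠ = arctan(250/5) ≈ 88.85°
pole (s+250): 250 + j250 → |·| = √(250²+250²) = √125000 ≈ 353.55, ∠ = arctan(250/250) ≈ 45.00°
pole (s+415): 415 + j250 → |·| = √(415²+250²) = √234725 ≈ 484.48, ∠ = arctan(250/415) ≈ 31.07°
|G| = 1000 · 1.402e+05 / 4.2831e+07 ≈ 3.2733
Gain = 20 log₁₀(3.2733) ≈ 10.30 dB
∠G = 112.00° − 164.92° = -52.92°

10.3 dB, -52.9°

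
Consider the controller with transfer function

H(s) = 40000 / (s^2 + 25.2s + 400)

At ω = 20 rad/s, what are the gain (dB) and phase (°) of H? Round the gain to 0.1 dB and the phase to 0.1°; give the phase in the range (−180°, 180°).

38.0 dB, -90.0°

At s = jω = j20:
quadratic: (j20)² + 25.2·j20 + 400 = 0 + j504 → |·| ≈ 504, ∠ ≈ 90.00°
|H| = 40000 / 504 ≈ 79.365
Gain = 20 log₁₀(79.365) ≈ 37.99 dB
∠H = 0.00° − 90.00° = -90.00°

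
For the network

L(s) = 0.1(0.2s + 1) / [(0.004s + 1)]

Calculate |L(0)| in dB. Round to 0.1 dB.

L(0) = 0.1 · 1 / 1 = 0.1
20 log₁₀(0.1) ≈ -20.00 dB

-20.0 dB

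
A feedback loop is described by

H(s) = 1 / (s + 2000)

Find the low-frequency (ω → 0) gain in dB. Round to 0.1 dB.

H(0) = 1 / (2000) = 0.0005
20 log₁₀(0.0005) ≈ -66.02 dB

-66.0 dB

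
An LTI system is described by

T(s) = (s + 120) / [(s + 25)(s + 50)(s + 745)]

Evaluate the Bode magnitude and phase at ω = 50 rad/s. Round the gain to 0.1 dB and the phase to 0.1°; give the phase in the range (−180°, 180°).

-87.1 dB, -89.7°

At s = jω = j50:
zero (s+120): 120 + j50 → |·| = √(120²+50²) = √16900 ≈ 130, ∠ = arctan(50/120) ≈ 22.62°
pole (s+25): 25 + j50 → |·| = √(25²+50²) = √3125 ≈ 55.902, ∠ = arctan(50/25) ≈ 63.43°
pole (s+50): 50 + j50 → |·| = √(50²+50²) = √5000 ≈ 70.711, ∠ = arctan(50/50) ≈ 45.00°
pole (s+745): 745 + j50 → |·| = √(745²+50²) = √557525 ≈ 746.68, ∠ = arctan(50/745) ≈ 3.84°
|T| = 1 · 130 / 2.9515e+06 ≈ 4.4045e-05
Gain = 20 log₁₀(4.4045e-05) ≈ -87.12 dB
∠T = 22.62° − 112.27° = -89.65°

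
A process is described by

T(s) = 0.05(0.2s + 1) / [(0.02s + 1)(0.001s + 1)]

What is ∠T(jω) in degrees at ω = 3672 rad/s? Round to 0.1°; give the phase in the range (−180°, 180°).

-74.1°

At ω = 3672 rad/s:
zero (1 + j3672·0.2) = 1 + j734.4 → |·| ≈ 734.4, ∠ ≈ 89.92°
pole (1 + j3672·0.02) = 1 + j73.44 → |·| ≈ 73.447, ∠ ≈ 89.22°
pole (1 + j3672·0.001) = 1 + j3.672 → |·| ≈ 3.8057, ∠ ≈ 74.77°
∠T = (89.92°) − (89.22° + 74.77°) = -74.07°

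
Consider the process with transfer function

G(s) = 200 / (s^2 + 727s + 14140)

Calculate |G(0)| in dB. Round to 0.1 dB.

-37.0 dB

G(0) = 200 / 14140 ≈ 0.014144
20 log₁₀(0.014144) ≈ -36.99 dB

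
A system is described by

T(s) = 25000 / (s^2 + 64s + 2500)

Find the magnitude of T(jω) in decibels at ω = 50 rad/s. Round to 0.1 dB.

17.9 dB

At s = jω = j50:
quadratic: (j50)² + 64·j50 + 2500 = 0 + j3200 → |·| ≈ 3200, ∠ ≈ 90.00°
|T| = 25000 / 3200 ≈ 7.8125
Gain = 20 log₁₀(7.8125) ≈ 17.86 dB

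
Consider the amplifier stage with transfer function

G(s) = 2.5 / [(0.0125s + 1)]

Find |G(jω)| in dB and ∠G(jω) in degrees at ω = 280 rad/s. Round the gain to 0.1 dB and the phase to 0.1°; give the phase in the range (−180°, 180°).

-3.3 dB, -74.1°

At ω = 280 rad/s:
pole (1 + j280·0.0125) = 1 + j3.5 → |·| ≈ 3.6401, ∠ ≈ 74.05°
|G| = 2.5 · 1 / (3.6401) ≈ 0.68679
Gain = 20 log₁₀(0.68679) ≈ -3.26 dB
∠G = (0°) − (74.05°) = -74.05°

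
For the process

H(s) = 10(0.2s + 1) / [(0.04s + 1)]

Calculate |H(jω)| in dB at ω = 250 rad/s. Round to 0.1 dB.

At ω = 250 rad/s:
zero (1 + j250·0.2) = 1 + j50 → |·| ≈ 50.01, ∠ ≈ 88.85°
pole (1 + j250·0.04) = 1 + j10 → |·| ≈ 10.05, ∠ ≈ 84.29°
|H| = 10 · 50.01 / (10.05) ≈ 49.761
Gain = 20 log₁₀(49.761) ≈ 33.94 dB

33.9 dB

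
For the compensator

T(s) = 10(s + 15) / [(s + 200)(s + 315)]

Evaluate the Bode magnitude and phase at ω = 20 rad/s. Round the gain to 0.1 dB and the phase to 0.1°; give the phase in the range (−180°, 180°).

-48.1 dB, 43.8°

At s = jω = j20:
zero (s+15): 15 + j20 → |·| = √(15²+20²) = √625 ≈ 25, ∠ = arctan(20/15) ≈ 53.13°
pole (s+200): 200 + j20 → |·| = √(200²+20²) = √40400 ≈ 201, ∠ = arctan(20/200) ≈ 5.71°
pole (s+315): 315 + j20 → |·| = √(315²+20²) = √99625 ≈ 315.63, ∠ = arctan(20/315) ≈ 3.63°
|T| = 10 · 25 / 63442 ≈ 0.0039406
Gain = 20 log₁₀(0.0039406) ≈ -48.09 dB
∠T = 53.13° − 9.34° = 43.79°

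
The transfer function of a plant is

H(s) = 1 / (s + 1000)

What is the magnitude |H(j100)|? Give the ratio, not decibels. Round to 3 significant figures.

0.000995

Substitute s = j100:
Numerator: 1 = 1 + j0
Denominator: (j100) + 1000 = 1000 + j100
|N| = √(1² + 0²) ≈ 1, ∠N ≈ 0.00°
|D| = √(1000² + 100²) ≈ 1005, ∠D ≈ 5.71°
|H| = 1 / 1005 ≈ 0.00099502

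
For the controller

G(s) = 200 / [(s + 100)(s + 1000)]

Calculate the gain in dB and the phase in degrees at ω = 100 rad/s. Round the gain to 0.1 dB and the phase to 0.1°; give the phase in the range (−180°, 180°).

-57.0 dB, -50.7°

At s = jω = j100:
pole (s+100): 100 + j100 → |·| = √(100²+100²) = √20000 ≈ 141.42, ∠ = arctan(100/100) ≈ 45.00°
pole (s+1000): 1000 + j100 → |·| = √(1000²+100²) = √1010000 ≈ 1005, ∠ = arctan(100/1000) ≈ 5.71°
|G| = 200 / 1.4213e+05 ≈ 0.0014072
Gain = 20 log₁₀(0.0014072) ≈ -57.03 dB
∠G = 0.00° − 50.71° = -50.71°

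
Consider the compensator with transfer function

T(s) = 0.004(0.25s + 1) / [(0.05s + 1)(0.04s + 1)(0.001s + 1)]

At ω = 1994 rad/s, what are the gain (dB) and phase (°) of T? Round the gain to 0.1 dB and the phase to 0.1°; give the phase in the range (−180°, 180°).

-79.0 dB, -152.2°

At ω = 1994 rad/s:
zero (1 + j1994·0.25) = 1 + j498.5 → |·| ≈ 498.5, ∠ ≈ 89.89°
pole (1 + j1994·0.05) = 1 + j99.7 → |·| ≈ 99.705, ∠ ≈ 89.43°
pole (1 + j1994·0.04) = 1 + j79.76 → |·| ≈ 79.766, ∠ ≈ 89.28°
pole (1 + j1994·0.001) = 1 + j1.994 → |·| ≈ 2.2307, ∠ ≈ 63.37°
|T| = 0.004 · 498.5 / (99.705 · 79.766 · 2.2307) ≈ 0.0001124
Gain = 20 log₁₀(0.0001124) ≈ -78.98 dB
∠T = (89.89°) − (89.43° + 89.28° + 63.37°) = -152.19°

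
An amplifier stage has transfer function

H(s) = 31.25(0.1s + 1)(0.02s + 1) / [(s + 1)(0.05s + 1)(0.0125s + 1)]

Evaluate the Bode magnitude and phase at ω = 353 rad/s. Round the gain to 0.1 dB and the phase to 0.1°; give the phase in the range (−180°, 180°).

-11.1 dB, -83.5°

At ω = 353 rad/s:
zero (1 + j353·0.1) = 1 + j35.3 → |·| ≈ 35.314, ∠ ≈ 88.38°
zero (1 + j353·0.02) = 1 + j7.06 → |·| ≈ 7.1305, ∠ ≈ 81.94°
pole (1 + j353·1) = 1 + j353 → |·| ≈ 353, ∠ ≈ 89.84°
pole (1 + j353·0.05) = 1 + j17.65 → |·| ≈ 17.678, ∠ ≈ 86.76°
pole (1 + j353·0.0125) = 1 + j4.4125 → |·| ≈ 4.5244, ∠ ≈ 77.23°
|H| = 31.25 · 35.314 · 7.1305 / (353 · 17.678 · 4.5244) ≈ 0.27871
Gain = 20 log₁₀(0.27871) ≈ -11.10 dB
∠H = (88.38° + 81.94°) − (89.84° + 86.76° + 77.23°) = -83.51°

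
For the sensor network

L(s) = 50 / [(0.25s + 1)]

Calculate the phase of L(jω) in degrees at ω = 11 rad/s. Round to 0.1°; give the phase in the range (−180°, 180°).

At ω = 11 rad/s:
pole (1 + j11·0.25) = 1 + j2.75 → |·| ≈ 2.9262, ∠ ≈ 70.02°
∠L = (0°) − (70.02°) = -70.02°

-70.0°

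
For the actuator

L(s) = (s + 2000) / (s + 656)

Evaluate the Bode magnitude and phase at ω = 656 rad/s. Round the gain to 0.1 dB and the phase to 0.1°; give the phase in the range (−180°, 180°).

7.1 dB, -26.8°

At s = jω = j656:
zero (s+2000): 2000 + j656 → |·| = √(2000²+656²) = √4430336 ≈ 2104.8, ∠ = arctan(656/2000) ≈ 18.16°
pole (s+656): 656 + j656 → |·| = √(656²+656²) = √860672 ≈ 927.72, ∠ = arctan(656/656) ≈ 45.00°
|L| = 1 · 2104.8 / 927.72 ≈ 2.2688
Gain = 20 log₁₀(2.2688) ≈ 7.12 dB
∠L = 18.16° − 45.00° = -26.84°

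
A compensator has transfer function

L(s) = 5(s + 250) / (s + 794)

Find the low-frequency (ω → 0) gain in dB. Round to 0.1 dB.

3.9 dB

L(0) = 5·250 / (794) ≈ 1.5743
20 log₁₀(1.5743) ≈ 3.94 dB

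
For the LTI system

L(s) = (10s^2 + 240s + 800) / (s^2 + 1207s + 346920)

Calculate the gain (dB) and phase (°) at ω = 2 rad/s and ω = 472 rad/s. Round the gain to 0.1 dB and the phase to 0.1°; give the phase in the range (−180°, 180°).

ω = 2: -51.7 dB, 31.9°; ω = 472: 11.7 dB, 99.4°

Substitute s = j2:
Numerator: 10(j2)^2 + 240(j2) + 800 = 760 + j480
Denominator: (j2)^2 + 1207(j2) + 346920 = 346916 + j2414
|N| = √(760² + 480²) ≈ 898.89, ∠N ≈ 32.28°
|D| = √(346916² + 2414²) ≈ 3.4692e+05, ∠D ≈ 0.40°
|L| = 898.89 / 3.4692e+05 ≈ 0.0025911
Gain = 20 log₁₀(0.0025911) ≈ -51.73 dB
∠L = 32.28° − 0.40° = 31.88°

Substitute s = j472:
Numerator: 10(j472)^2 + 240(j472) + 800 = -2227040 + j113280
Denominator: (j472)^2 + 1207(j472) + 346920 = 124136 + j569704
|N| = √(2227040² + 113280²) ≈ 2.2299e+06, ∠N ≈ 177.09°
|D| = √(124136² + 569704²) ≈ 5.8307e+05, ∠D ≈ 77.71°
|L| = 2.2299e+06 / 5.8307e+05 ≈ 3.8244
Gain = 20 log₁₀(3.8244) ≈ 11.65 dB
∠L = 177.09° − 77.71° = 99.38°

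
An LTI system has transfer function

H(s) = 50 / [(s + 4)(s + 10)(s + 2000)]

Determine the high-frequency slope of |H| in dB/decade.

Each pole contributes −20 dB/decade at high frequency; each zero contributes +20 dB/decade.
Net: 0 zero(s) − 3 pole(s) → -60 dB/decade.

-60 dB/decade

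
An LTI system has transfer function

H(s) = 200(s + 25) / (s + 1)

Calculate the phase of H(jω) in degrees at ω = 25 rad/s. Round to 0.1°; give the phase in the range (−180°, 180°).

-42.7°

At s = jω = j25:
zero (s+25): 25 + j25 → |·| = √(25²+25²) = √1250 ≈ 35.355, ∠ = arctan(25/25) ≈ 45.00°
pole (s+1): 1 + j25 → |·| = √(1²+25²) = √626 ≈ 25.02, ∠ = arctan(25/1) ≈ 87.71°
∠H = 45.00° − 87.71° = -42.71°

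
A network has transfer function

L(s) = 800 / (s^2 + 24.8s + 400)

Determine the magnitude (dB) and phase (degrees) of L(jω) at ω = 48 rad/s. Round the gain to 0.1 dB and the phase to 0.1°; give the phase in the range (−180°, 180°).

At s = jω = j48:
quadratic: (j48)² + 24.8·j48 + 400 = -1904 + j1190.4 → |·| ≈ 2245.5, ∠ ≈ 147.99°
|L| = 800 / 2245.5 ≈ 0.35627
Gain = 20 log₁₀(0.35627) ≈ -8.96 dB
∠L = 0.00° − 147.99° = -147.99°

-9.0 dB, -148.0°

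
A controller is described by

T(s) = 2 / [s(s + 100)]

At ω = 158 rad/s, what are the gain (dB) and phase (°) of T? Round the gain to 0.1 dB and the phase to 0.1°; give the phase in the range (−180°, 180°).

-83.4 dB, -147.7°

At s = jω = j158:
pole (s+100): 100 + j158 → |·| = √(100²+158²) = √34964 ≈ 186.99, ∠ = arctan(158/100) ≈ 57.67°
pole at origin: |s| = 158, ∠ = 90.00° (in denominator)
|T| = 2 / 29544 ≈ 6.7696e-05
Gain = 20 log₁₀(6.7696e-05) ≈ -83.39 dB
∠T = 0.00° − 147.67° = -147.67°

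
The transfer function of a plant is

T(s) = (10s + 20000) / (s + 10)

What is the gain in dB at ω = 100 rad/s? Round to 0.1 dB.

Substitute s = j100:
Numerator: 10(j100) + 20000 = 20000 + j1000
Denominator: (j100) + 10 = 10 + j100
|N| = √(20000² + 1000²) ≈ 20025, ∠N ≈ 2.86°
|D| = √(10² + 100²) ≈ 100.5, ∠D ≈ 84.29°
|T| = 20025 / 100.5 ≈ 199.25
Gain = 20 log₁₀(199.25) ≈ 45.99 dB

46.0 dB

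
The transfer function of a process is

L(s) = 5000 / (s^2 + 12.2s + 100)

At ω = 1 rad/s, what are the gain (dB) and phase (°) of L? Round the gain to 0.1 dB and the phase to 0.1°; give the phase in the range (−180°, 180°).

At s = jω = j1:
quadratic: (j1)² + 12.2·j1 + 100 = 99 + j12.2 → |·| ≈ 99.749, ∠ ≈ 7.03°
|L| = 5000 / 99.749 ≈ 50.126
Gain = 20 log₁₀(50.126) ≈ 34.00 dB
∠L = 0.00° − 7.03° = -7.03°

34.0 dB, -7.0°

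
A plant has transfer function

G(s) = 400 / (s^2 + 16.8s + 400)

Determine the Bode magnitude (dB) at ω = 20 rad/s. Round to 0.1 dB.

1.5 dB

At s = jω = j20:
quadratic: (j20)² + 16.8·j20 + 400 = 0 + j336 → |·| ≈ 336, ∠ ≈ 90.00°
|G| = 400 / 336 ≈ 1.1905
Gain = 20 log₁₀(1.1905) ≈ 1.51 dB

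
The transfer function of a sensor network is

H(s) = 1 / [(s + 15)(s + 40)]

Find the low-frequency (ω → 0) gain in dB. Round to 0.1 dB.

-55.6 dB

H(0) = 1 / (15·40) ≈ 0.0016667
20 log₁₀(0.0016667) ≈ -55.56 dB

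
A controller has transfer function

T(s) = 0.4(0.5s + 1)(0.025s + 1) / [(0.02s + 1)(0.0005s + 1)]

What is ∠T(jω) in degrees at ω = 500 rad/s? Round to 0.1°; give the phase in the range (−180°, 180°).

At ω = 500 rad/s:
zero (1 + j500·0.5) = 1 + j250 → |·| ≈ 250, ∠ ≈ 89.77°
zero (1 + j500·0.025) = 1 + j12.5 → |·| ≈ 12.54, ∠ ≈ 85.43°
pole (1 + j500·0.02) = 1 + j10 → |·| ≈ 10.05, ∠ ≈ 84.29°
pole (1 + j500·0.0005) = 1 + j0.25 → |·| ≈ 1.0308, ∠ ≈ 14.04°
∠T = (89.77° + 85.43°) − (84.29° + 14.04°) = 76.87°

76.9°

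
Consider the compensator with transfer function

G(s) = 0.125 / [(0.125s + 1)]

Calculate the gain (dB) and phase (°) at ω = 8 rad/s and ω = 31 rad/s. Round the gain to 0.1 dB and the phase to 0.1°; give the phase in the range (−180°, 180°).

At ω = 8 rad/s:
pole (1 + j8·0.125) = 1 + j1 → |·| ≈ 1.4142, ∠ ≈ 45.00°
|G| = 0.125 · 1 / (1.4142) ≈ 0.088389
Gain = 20 log₁₀(0.088389) ≈ -21.07 dB
∠G = (0°) − (45.00°) = -45.00°

At ω = 31 rad/s:
pole (1 + j31·0.125) = 1 + j3.875 → |·| ≈ 4.002, ∠ ≈ 75.53°
|G| = 0.125 · 1 / (4.002) ≈ 0.031234
Gain = 20 log₁₀(0.031234) ≈ -30.11 dB
∠G = (0°) − (75.53°) = -75.53°

ω = 8: -21.1 dB, -45.0°; ω = 31: -30.1 dB, -75.5°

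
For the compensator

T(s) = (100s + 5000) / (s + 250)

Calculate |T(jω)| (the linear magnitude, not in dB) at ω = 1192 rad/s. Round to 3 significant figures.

98.0

Substitute s = j1192:
Numerator: 100(j1192) + 5000 = 5000 + j119200
Denominator: (j1192) + 250 = 250 + j1192
|N| = √(5000² + 119200²) ≈ 1.193e+05, ∠N ≈ 87.60°
|D| = √(250² + 1192²) ≈ 1217.9, ∠D ≈ 78.15°
|T| = 1.193e+05 / 1217.9 ≈ 97.955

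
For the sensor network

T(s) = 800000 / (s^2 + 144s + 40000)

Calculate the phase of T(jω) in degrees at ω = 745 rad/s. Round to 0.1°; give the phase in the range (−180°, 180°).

At s = jω = j745:
quadratic: (j745)² + 144·j745 + 40000 = -515025 + j107280 → |·| ≈ 5.2608e+05, ∠ ≈ 168.23°
∠T = 0.00° − 168.23° = -168.23°

-168.2°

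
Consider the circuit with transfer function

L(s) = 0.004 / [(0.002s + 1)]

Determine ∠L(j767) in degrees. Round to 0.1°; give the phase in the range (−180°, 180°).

-56.9°

At ω = 767 rad/s:
pole (1 + j767·0.002) = 1 + j1.534 → |·| ≈ 1.8312, ∠ ≈ 56.90°
∠L = (0°) − (56.90°) = -56.90°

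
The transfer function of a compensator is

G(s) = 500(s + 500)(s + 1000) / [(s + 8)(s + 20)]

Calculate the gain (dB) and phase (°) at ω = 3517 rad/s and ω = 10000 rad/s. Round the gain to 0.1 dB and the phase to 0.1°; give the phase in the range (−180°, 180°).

At s = jω = j3517:
zero (s+500): 500 + j3517 → |·| = √(500²+3517²) = √12619289 ≈ 3552.4, ∠ = arctan(3517/500) ≈ 81.91°
zero (s+1000): 1000 + j3517 → |·| = √(1000²+3517²) = √13369289 ≈ 3656.4, ∠ = arctan(3517/1000) ≈ 74.13°
pole (s+8): 8 + j3517 → |·| = √(8²+3517²) = √12369353 ≈ 3517, ∠ = arctan(3517/8) ≈ 89.87°
pole (s+20): 20 + j3517 → |·| = √(20²+3517²) = √12369689 ≈ 3517.1, ∠ = arctan(3517/20) ≈ 89.67°
|G| = 500 · 1.2989e+07 / 1.237e+07 ≈ 525.02
Gain = 20 log₁₀(525.02) ≈ 54.40 dB
∠G = 156.04° − 179.54° = -23.50°

At s = jω = j10000:
zero (s+500): 500 + j10000 → |·| = √(500²+10000²) = √100250000 ≈ 10012, ∠ = arctan(10000/500) ≈ 87.14°
zero (s+1000): 1000 + j10000 → |·| = √(1000²+10000²) = √101000000 ≈ 10050, ∠ = arctan(10000/1000) ≈ 84.29°
pole (s+8): 8 + j10000 → |·| = √(8²+10000²) = √100000064 ≈ 10000, ∠ = arctan(10000/8) ≈ 89.95°
pole (s+20): 20 + j10000 → |·| = √(20²+10000²) = √100000400 ≈ 10000, ∠ = arctan(10000/20) ≈ 89.89°
|G| = 500 · 1.0062e+08 / 1e+08 ≈ 503.1
Gain = 20 log₁₀(503.1) ≈ 54.03 dB
∠G = 171.43° − 179.84° = -8.41°

ω = 3517: 54.4 dB, -23.5°; ω = 10000: 54.0 dB, -8.4°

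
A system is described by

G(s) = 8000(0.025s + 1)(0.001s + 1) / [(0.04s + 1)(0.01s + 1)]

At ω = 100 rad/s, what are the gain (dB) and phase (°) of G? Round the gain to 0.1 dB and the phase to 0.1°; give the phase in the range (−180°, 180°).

71.4 dB, -47.1°

At ω = 100 rad/s:
zero (1 + j100·0.025) = 1 + j2.5 → |·| ≈ 2.6926, ∠ ≈ 68.20°
zero (1 + j100·0.001) = 1 + j0.1 → |·| ≈ 1.005, ∠ ≈ 5.71°
pole (1 + j100·0.04) = 1 + j4 → |·| ≈ 4.1231, ∠ ≈ 75.96°
pole (1 + j100·0.01) = 1 + j1 → |·| ≈ 1.4142, ∠ ≈ 45.00°
|G| = 8000 · 2.6926 · 1.005 / (4.1231 · 1.4142) ≈ 3712.7
Gain = 20 log₁₀(3712.7) ≈ 71.39 dB
∠G = (68.20° + 5.71°) − (75.96° + 45.00°) = -47.05°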